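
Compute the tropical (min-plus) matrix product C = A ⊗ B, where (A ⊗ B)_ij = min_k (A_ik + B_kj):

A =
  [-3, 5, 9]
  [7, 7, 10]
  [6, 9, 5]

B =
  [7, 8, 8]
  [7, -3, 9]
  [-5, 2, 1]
A ⊗ B =
  [4, 2, 5]
  [5, 4, 11]
  [0, 6, 6]

Apply the min-plus product entry-by-entry:
  C[0][0] = min over k of (A[0][0] + B[0][0] = -3 + 7 = 4, A[0][1] + B[1][0] = 5 + 7 = 12, A[0][2] + B[2][0] = 9 + -5 = 4) = 4 (attained at k = 0)
  C[0][1] = min over k of (A[0][0] + B[0][1] = -3 + 8 = 5, A[0][1] + B[1][1] = 5 + -3 = 2, A[0][2] + B[2][1] = 9 + 2 = 11) = 2 (attained at k = 1)
  C[0][2] = min over k of (A[0][0] + B[0][2] = -3 + 8 = 5, A[0][1] + B[1][2] = 5 + 9 = 14, A[0][2] + B[2][2] = 9 + 1 = 10) = 5 (attained at k = 0)
  C[1][0] = min over k of (A[1][0] + B[0][0] = 7 + 7 = 14, A[1][1] + B[1][0] = 7 + 7 = 14, A[1][2] + B[2][0] = 10 + -5 = 5) = 5 (attained at k = 2)
  C[1][1] = min over k of (A[1][0] + B[0][1] = 7 + 8 = 15, A[1][1] + B[1][1] = 7 + -3 = 4, A[1][2] + B[2][1] = 10 + 2 = 12) = 4 (attained at k = 1)
  C[1][2] = min over k of (A[1][0] + B[0][2] = 7 + 8 = 15, A[1][1] + B[1][2] = 7 + 9 = 16, A[1][2] + B[2][2] = 10 + 1 = 11) = 11 (attained at k = 2)
  C[2][0] = min over k of (A[2][0] + B[0][0] = 6 + 7 = 13, A[2][1] + B[1][0] = 9 + 7 = 16, A[2][2] + B[2][0] = 5 + -5 = 0) = 0 (attained at k = 2)
  C[2][1] = min over k of (A[2][0] + B[0][1] = 6 + 8 = 14, A[2][1] + B[1][1] = 9 + -3 = 6, A[2][2] + B[2][1] = 5 + 2 = 7) = 6 (attained at k = 1)
  C[2][2] = min over k of (A[2][0] + B[0][2] = 6 + 8 = 14, A[2][1] + B[1][2] = 9 + 9 = 18, A[2][2] + B[2][2] = 5 + 1 = 6) = 6 (attained at k = 2)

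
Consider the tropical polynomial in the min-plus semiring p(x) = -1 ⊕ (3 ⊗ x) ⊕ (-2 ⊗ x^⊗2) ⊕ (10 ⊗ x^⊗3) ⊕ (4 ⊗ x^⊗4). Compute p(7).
p(7) = -1

A tropical monomial a ⊗ x^⊗i evaluates to a + i · x. Evaluating each term at x = 7:
  Term 0 contributes -1 + 0 · 7 = -1
  Term 1 contributes 3 + 1 · 7 = 10
  Term 2 contributes -2 + 2 · 7 = 12
  Term 3 contributes 10 + 3 · 7 = 31
  Term 4 contributes 4 + 4 · 7 = 32
p(7) = ⊕ of these = min[-1, 10, 12, 31, 32] = -1.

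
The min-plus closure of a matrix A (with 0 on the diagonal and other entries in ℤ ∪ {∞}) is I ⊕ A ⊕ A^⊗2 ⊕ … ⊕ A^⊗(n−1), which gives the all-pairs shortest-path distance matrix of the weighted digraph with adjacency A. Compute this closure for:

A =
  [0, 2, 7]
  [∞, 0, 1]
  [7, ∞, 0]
Closure =
  [0, 2, 3]
  [8, 0, 1]
  [7, 9, 0]

This is the Floyd-Warshall all-pairs shortest-path computation. For each intermediate vertex k = 0, 1, …, 2, update dist[i][j] ← min(dist[i][j], dist[i][k] + dist[k][j]). The final matrix gives, for each (i, j), the minimum total weight of any directed path from i to j (possibly empty when i = j).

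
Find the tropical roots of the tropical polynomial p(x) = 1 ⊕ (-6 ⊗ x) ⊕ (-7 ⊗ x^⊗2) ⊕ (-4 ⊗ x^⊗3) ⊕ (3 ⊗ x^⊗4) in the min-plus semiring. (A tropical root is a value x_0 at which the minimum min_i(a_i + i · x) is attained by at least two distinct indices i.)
Roots: {-7, -3, 1, 7}

Each tropical root is a break point of the lower envelope of the lines y = a_i + i · x (there are 5 lines, with slopes 0, 1, ..., 4). Only the lines that attain the minimum somewhere contribute to roots; other lines are dominated. Here the surviving (envelope) indices are i = 4, i = 3, i = 2, i = 1, i = 0.
Intersections between consecutive envelope lines give the roots: for adjacent envelope indices i < j the intersection is x = (a_i − a_j) / (j − i). Reading off the sorted break points: {-7, -3, 1, 7}.
Verification: at each break x_0, at least two indices attain the minimum of min_i(a_i + i · x_0).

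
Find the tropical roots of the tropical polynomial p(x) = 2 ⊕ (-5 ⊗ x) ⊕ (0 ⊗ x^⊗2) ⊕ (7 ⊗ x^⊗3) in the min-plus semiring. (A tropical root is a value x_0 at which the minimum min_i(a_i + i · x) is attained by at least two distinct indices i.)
Roots: {-7, -5, 7}

Each tropical root is a break point of the lower envelope of the lines y = a_i + i · x (there are 4 lines, with slopes 0, 1, ..., 3). Only the lines that attain the minimum somewhere contribute to roots; other lines are dominated. Here the surviving (envelope) indices are i = 3, i = 2, i = 1, i = 0.
Intersections between consecutive envelope lines give the roots: for adjacent envelope indices i < j the intersection is x = (a_i − a_j) / (j − i). Reading off the sorted break points: {-7, -5, 7}.
Verification: at each break x_0, at least two indices attain the minimum of min_i(a_i + i · x_0).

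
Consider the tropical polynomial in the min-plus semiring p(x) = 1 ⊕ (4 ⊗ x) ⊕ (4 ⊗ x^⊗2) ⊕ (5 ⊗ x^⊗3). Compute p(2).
p(2) = 1

A tropical monomial a ⊗ x^⊗i evaluates to a + i · x. Evaluating each term at x = 2:
  Term 0 contributes 1 + 0 · 2 = 1
  Term 1 contributes 4 + 1 · 2 = 6
  Term 2 contributes 4 + 2 · 2 = 8
  Term 3 contributes 5 + 3 · 2 = 11
p(2) = ⊕ of these = min[1, 6, 8, 11] = 1.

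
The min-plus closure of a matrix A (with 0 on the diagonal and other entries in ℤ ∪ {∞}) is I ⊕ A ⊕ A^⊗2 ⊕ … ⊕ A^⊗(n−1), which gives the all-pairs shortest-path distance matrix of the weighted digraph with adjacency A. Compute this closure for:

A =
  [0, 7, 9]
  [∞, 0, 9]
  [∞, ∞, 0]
Closure =
  [0, 7, 9]
  [∞, 0, 9]
  [∞, ∞, 0]

This is the Floyd-Warshall all-pairs shortest-path computation. For each intermediate vertex k = 0, 1, …, 2, update dist[i][j] ← min(dist[i][j], dist[i][k] + dist[k][j]). The final matrix gives, for each (i, j), the minimum total weight of any directed path from i to j (possibly empty when i = j).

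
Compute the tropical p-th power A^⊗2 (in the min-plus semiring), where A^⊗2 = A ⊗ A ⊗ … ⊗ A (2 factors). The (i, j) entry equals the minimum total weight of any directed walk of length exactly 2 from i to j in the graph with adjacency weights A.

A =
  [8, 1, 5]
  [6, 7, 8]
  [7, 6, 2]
A^⊗2 =
  [7, 8, 7]
  [13, 7, 10]
  [9, 8, 4]

Each entry (A^⊗2)_ij equals the minimum over all length-2 walks i = v_0 → v_1 → … → v_2 = j of Σ_t A[v_t][v_{t+1}]. For example, for (i, j) = (0, 2) we minimise over 3 possible intermediate vertex sequences; the minimum is 7, attained along the walk 0 → 2 → 2.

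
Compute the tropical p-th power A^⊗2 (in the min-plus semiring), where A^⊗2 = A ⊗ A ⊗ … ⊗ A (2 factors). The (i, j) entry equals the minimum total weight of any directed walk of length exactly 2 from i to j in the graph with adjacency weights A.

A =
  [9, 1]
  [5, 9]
A^⊗2 =
  [6, 10]
  [14, 6]

Each entry (A^⊗2)_ij equals the minimum over all length-2 walks i = v_0 → v_1 → … → v_2 = j of Σ_t A[v_t][v_{t+1}]. For example, for (i, j) = (0, 1) we minimise over 2 possible intermediate vertex sequences; the minimum is 10, attained along the walk 0 → 0 → 1.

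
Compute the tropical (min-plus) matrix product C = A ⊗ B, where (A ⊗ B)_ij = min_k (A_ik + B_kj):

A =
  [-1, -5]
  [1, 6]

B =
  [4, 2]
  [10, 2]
A ⊗ B =
  [3, -3]
  [5, 3]

Apply the min-plus product entry-by-entry:
  C[0][0] = min over k of (A[0][0] + B[0][0] = -1 + 4 = 3, A[0][1] + B[1][0] = -5 + 10 = 5) = 3 (attained at k = 0)
  C[0][1] = min over k of (A[0][0] + B[0][1] = -1 + 2 = 1, A[0][1] + B[1][1] = -5 + 2 = -3) = -3 (attained at k = 1)
  C[1][0] = min over k of (A[1][0] + B[0][0] = 1 + 4 = 5, A[1][1] + B[1][0] = 6 + 10 = 16) = 5 (attained at k = 0)
  C[1][1] = min over k of (A[1][0] + B[0][1] = 1 + 2 = 3, A[1][1] + B[1][1] = 6 + 2 = 8) = 3 (attained at k = 0)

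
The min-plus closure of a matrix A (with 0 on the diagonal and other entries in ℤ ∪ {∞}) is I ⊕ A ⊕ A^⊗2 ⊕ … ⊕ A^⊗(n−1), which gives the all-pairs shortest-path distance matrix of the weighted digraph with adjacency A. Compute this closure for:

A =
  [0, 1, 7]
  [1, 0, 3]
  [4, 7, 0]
Closure =
  [0, 1, 4]
  [1, 0, 3]
  [4, 5, 0]

This is the Floyd-Warshall all-pairs shortest-path computation. For each intermediate vertex k = 0, 1, …, 2, update dist[i][j] ← min(dist[i][j], dist[i][k] + dist[k][j]). The final matrix gives, for each (i, j), the minimum total weight of any directed path from i to j (possibly empty when i = j).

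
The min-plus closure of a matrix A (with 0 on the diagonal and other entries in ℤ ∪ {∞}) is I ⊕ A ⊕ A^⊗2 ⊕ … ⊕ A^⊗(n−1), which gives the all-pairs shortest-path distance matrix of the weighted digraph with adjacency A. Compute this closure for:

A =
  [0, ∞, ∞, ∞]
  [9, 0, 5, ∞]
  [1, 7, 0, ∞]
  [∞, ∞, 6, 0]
Closure =
  [0, ∞, ∞, ∞]
  [6, 0, 5, ∞]
  [1, 7, 0, ∞]
  [7, 13, 6, 0]

This is the Floyd-Warshall all-pairs shortest-path computation. For each intermediate vertex k = 0, 1, …, 3, update dist[i][j] ← min(dist[i][j], dist[i][k] + dist[k][j]). The final matrix gives, for each (i, j), the minimum total weight of any directed path from i to j (possibly empty when i = j).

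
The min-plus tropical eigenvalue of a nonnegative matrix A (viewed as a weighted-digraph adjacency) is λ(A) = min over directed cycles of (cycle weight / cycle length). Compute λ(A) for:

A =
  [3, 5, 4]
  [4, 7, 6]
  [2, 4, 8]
λ(A) = 3

Enumerate directed cycles and compute their means (weight / length). Sample:
  cycle 0 → 0: weight = 3, length = 1, mean = 3/1 ≈ 3.000
  cycle 1 → 1: weight = 7, length = 1, mean = 7/1 ≈ 7.000
  cycle 2 → 2: weight = 8, length = 1, mean = 8/1 ≈ 8.000
  cycle 0 → 1 → 0: weight = 9, length = 2, mean = 9/2 ≈ 4.500
  cycle 0 → 2 → 0: weight = 6, length = 2, mean = 6/2 ≈ 3.000
  cycle 1 → 0 → 1: weight = 9, length = 2, mean = 9/2 ≈ 4.500
Minimum mean = 3.000, attained e.g. along the cycle 0 → 0 with weight 3 and length 1. So λ(A) = 3/1 = 3.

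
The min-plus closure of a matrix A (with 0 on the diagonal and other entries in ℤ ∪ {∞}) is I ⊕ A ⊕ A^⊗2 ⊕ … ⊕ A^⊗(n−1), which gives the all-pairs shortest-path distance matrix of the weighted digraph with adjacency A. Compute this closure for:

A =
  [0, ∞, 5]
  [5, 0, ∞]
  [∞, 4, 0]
Closure =
  [0, 9, 5]
  [5, 0, 10]
  [9, 4, 0]

This is the Floyd-Warshall all-pairs shortest-path computation. For each intermediate vertex k = 0, 1, …, 2, update dist[i][j] ← min(dist[i][j], dist[i][k] + dist[k][j]). The final matrix gives, for each (i, j), the minimum total weight of any directed path from i to j (possibly empty when i = j).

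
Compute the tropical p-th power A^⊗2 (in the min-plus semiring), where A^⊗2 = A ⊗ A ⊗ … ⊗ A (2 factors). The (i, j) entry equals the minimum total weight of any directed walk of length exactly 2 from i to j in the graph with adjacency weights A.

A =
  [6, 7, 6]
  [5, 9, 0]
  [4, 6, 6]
A^⊗2 =
  [10, 12, 7]
  [4, 6, 6]
  [10, 11, 6]

Each entry (A^⊗2)_ij equals the minimum over all length-2 walks i = v_0 → v_1 → … → v_2 = j of Σ_t A[v_t][v_{t+1}]. For example, for (i, j) = (0, 2) we minimise over 3 possible intermediate vertex sequences; the minimum is 7, attained along the walk 0 → 1 → 2.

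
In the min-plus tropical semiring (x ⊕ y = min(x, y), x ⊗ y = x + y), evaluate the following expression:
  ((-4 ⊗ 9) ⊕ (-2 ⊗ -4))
((-4 ⊗ 9) ⊕ (-2 ⊗ -4)) = -6

Expand innermost to outermost. Recall ⊕ takes the minimum of its arguments and ⊗ takes their sum. Working out the expression ((-4 ⊗ 9) ⊕ (-2 ⊗ -4)) gives -6.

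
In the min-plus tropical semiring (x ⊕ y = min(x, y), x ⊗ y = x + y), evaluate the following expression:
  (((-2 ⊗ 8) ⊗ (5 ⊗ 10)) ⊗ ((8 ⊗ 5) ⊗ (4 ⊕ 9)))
(((-2 ⊗ 8) ⊗ (5 ⊗ 10)) ⊗ ((8 ⊗ 5) ⊗ (4 ⊕ 9))) = 38

Expand innermost to outermost. Recall ⊕ takes the minimum of its arguments and ⊗ takes their sum. Working out the expression (((-2 ⊗ 8) ⊗ (5 ⊗ 10)) ⊗ ((8 ⊗ 5) ⊗ (4 ⊕ 9))) gives 38.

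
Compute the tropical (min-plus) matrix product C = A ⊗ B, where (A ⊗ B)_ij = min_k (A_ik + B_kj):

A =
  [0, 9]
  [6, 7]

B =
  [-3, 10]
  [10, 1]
A ⊗ B =
  [-3, 10]
  [3, 8]

Apply the min-plus product entry-by-entry:
  C[0][0] = min over k of (A[0][0] + B[0][0] = 0 + -3 = -3, A[0][1] + B[1][0] = 9 + 10 = 19) = -3 (attained at k = 0)
  C[0][1] = min over k of (A[0][0] + B[0][1] = 0 + 10 = 10, A[0][1] + B[1][1] = 9 + 1 = 10) = 10 (attained at k = 0)
  C[1][0] = min over k of (A[1][0] + B[0][0] = 6 + -3 = 3, A[1][1] + B[1][0] = 7 + 10 = 17) = 3 (attained at k = 0)
  C[1][1] = min over k of (A[1][0] + B[0][1] = 6 + 10 = 16, A[1][1] + B[1][1] = 7 + 1 = 8) = 8 (attained at k = 1)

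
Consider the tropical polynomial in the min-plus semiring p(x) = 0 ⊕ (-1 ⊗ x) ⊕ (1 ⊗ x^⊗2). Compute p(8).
p(8) = 0

A tropical monomial a ⊗ x^⊗i evaluates to a + i · x. Evaluating each term at x = 8:
  Term 0 contributes 0 + 0 · 8 = 0
  Term 1 contributes -1 + 1 · 8 = 7
  Term 2 contributes 1 + 2 · 8 = 17
p(8) = ⊕ of these = min[0, 7, 17] = 0.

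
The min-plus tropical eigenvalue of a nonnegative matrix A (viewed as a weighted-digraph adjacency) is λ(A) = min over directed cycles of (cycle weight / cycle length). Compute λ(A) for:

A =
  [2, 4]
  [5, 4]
λ(A) = 2

Enumerate directed cycles and compute their means (weight / length). Sample:
  cycle 0 → 0: weight = 2, length = 1, mean = 2/1 ≈ 2.000
  cycle 1 → 1: weight = 4, length = 1, mean = 4/1 ≈ 4.000
  cycle 0 → 1 → 0: weight = 9, length = 2, mean = 9/2 ≈ 4.500
  cycle 1 → 0 → 1: weight = 9, length = 2, mean = 9/2 ≈ 4.500
Minimum mean = 2.000, attained e.g. along the cycle 0 → 0 with weight 2 and length 1. So λ(A) = 2/1 = 2.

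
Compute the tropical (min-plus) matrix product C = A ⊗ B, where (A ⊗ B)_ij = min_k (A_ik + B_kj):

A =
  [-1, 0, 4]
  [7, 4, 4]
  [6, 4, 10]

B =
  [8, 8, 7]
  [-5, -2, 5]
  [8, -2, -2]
A ⊗ B =
  [-5, -2, 2]
  [-1, 2, 2]
  [-1, 2, 8]

Apply the min-plus product entry-by-entry:
  C[0][0] = min over k of (A[0][0] + B[0][0] = -1 + 8 = 7, A[0][1] + B[1][0] = 0 + -5 = -5, A[0][2] + B[2][0] = 4 + 8 = 12) = -5 (attained at k = 1)
  C[0][1] = min over k of (A[0][0] + B[0][1] = -1 + 8 = 7, A[0][1] + B[1][1] = 0 + -2 = -2, A[0][2] + B[2][1] = 4 + -2 = 2) = -2 (attained at k = 1)
  C[0][2] = min over k of (A[0][0] + B[0][2] = -1 + 7 = 6, A[0][1] + B[1][2] = 0 + 5 = 5, A[0][2] + B[2][2] = 4 + -2 = 2) = 2 (attained at k = 2)
  C[1][0] = min over k of (A[1][0] + B[0][0] = 7 + 8 = 15, A[1][1] + B[1][0] = 4 + -5 = -1, A[1][2] + B[2][0] = 4 + 8 = 12) = -1 (attained at k = 1)
  C[1][1] = min over k of (A[1][0] + B[0][1] = 7 + 8 = 15, A[1][1] + B[1][1] = 4 + -2 = 2, A[1][2] + B[2][1] = 4 + -2 = 2) = 2 (attained at k = 1)
  C[1][2] = min over k of (A[1][0] + B[0][2] = 7 + 7 = 14, A[1][1] + B[1][2] = 4 + 5 = 9, A[1][2] + B[2][2] = 4 + -2 = 2) = 2 (attained at k = 2)
  C[2][0] = min over k of (A[2][0] + B[0][0] = 6 + 8 = 14, A[2][1] + B[1][0] = 4 + -5 = -1, A[2][2] + B[2][0] = 10 + 8 = 18) = -1 (attained at k = 1)
  C[2][1] = min over k of (A[2][0] + B[0][1] = 6 + 8 = 14, A[2][1] + B[1][1] = 4 + -2 = 2, A[2][2] + B[2][1] = 10 + -2 = 8) = 2 (attained at k = 1)
  C[2][2] = min over k of (A[2][0] + B[0][2] = 6 + 7 = 13, A[2][1] + B[1][2] = 4 + 5 = 9, A[2][2] + B[2][2] = 10 + -2 = 8) = 8 (attained at k = 2)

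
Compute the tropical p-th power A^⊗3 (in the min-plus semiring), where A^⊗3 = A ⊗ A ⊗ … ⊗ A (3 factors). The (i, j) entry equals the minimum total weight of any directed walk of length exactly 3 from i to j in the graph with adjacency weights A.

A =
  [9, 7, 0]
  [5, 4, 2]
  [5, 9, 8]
A^⊗3 =
  [13, 12, 5]
  [10, 12, 7]
  [10, 14, 13]

Each entry (A^⊗3)_ij equals the minimum over all length-3 walks i = v_0 → v_1 → … → v_3 = j of Σ_t A[v_t][v_{t+1}]. For example, for (i, j) = (0, 2) we minimise over 9 possible intermediate vertex sequences; the minimum is 5, attained along the walk 0 → 2 → 0 → 2.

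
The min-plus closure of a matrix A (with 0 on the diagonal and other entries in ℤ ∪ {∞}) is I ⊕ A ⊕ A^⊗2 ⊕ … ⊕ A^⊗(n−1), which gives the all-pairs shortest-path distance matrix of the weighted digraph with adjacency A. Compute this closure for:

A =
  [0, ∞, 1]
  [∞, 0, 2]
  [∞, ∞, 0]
Closure =
  [0, ∞, 1]
  [∞, 0, 2]
  [∞, ∞, 0]

This is the Floyd-Warshall all-pairs shortest-path computation. For each intermediate vertex k = 0, 1, …, 2, update dist[i][j] ← min(dist[i][j], dist[i][k] + dist[k][j]). The final matrix gives, for each (i, j), the minimum total weight of any directed path from i to j (possibly empty when i = j).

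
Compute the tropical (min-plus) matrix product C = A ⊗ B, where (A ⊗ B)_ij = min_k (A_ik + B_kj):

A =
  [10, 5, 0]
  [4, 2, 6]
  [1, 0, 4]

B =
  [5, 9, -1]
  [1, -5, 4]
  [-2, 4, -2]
A ⊗ B =
  [-2, 0, -2]
  [3, -3, 3]
  [1, -5, 0]

Apply the min-plus product entry-by-entry:
  C[0][0] = min over k of (A[0][0] + B[0][0] = 10 + 5 = 15, A[0][1] + B[1][0] = 5 + 1 = 6, A[0][2] + B[2][0] = 0 + -2 = -2) = -2 (attained at k = 2)
  C[0][1] = min over k of (A[0][0] + B[0][1] = 10 + 9 = 19, A[0][1] + B[1][1] = 5 + -5 = 0, A[0][2] + B[2][1] = 0 + 4 = 4) = 0 (attained at k = 1)
  C[0][2] = min over k of (A[0][0] + B[0][2] = 10 + -1 = 9, A[0][1] + B[1][2] = 5 + 4 = 9, A[0][2] + B[2][2] = 0 + -2 = -2) = -2 (attained at k = 2)
  C[1][0] = min over k of (A[1][0] + B[0][0] = 4 + 5 = 9, A[1][1] + B[1][0] = 2 + 1 = 3, A[1][2] + B[2][0] = 6 + -2 = 4) = 3 (attained at k = 1)
  C[1][1] = min over k of (A[1][0] + B[0][1] = 4 + 9 = 13, A[1][1] + B[1][1] = 2 + -5 = -3, A[1][2] + B[2][1] = 6 + 4 = 10) = -3 (attained at k = 1)
  C[1][2] = min over k of (A[1][0] + B[0][2] = 4 + -1 = 3, A[1][1] + B[1][2] = 2 + 4 = 6, A[1][2] + B[2][2] = 6 + -2 = 4) = 3 (attained at k = 0)
  C[2][0] = min over k of (A[2][0] + B[0][0] = 1 + 5 = 6, A[2][1] + B[1][0] = 0 + 1 = 1, A[2][2] + B[2][0] = 4 + -2 = 2) = 1 (attained at k = 1)
  C[2][1] = min over k of (A[2][0] + B[0][1] = 1 + 9 = 10, A[2][1] + B[1][1] = 0 + -5 = -5, A[2][2] + B[2][1] = 4 + 4 = 8) = -5 (attained at k = 1)
  C[2][2] = min over k of (A[2][0] + B[0][2] = 1 + -1 = 0, A[2][1] + B[1][2] = 0 + 4 = 4, A[2][2] + B[2][2] = 4 + -2 = 2) = 0 (attained at k = 0)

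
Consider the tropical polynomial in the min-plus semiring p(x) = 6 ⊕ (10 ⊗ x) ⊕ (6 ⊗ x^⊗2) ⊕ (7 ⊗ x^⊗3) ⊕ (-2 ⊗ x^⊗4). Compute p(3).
p(3) = 6

A tropical monomial a ⊗ x^⊗i evaluates to a + i · x. Evaluating each term at x = 3:
  Term 0 contributes 6 + 0 · 3 = 6
  Term 1 contributes 10 + 1 · 3 = 13
  Term 2 contributes 6 + 2 · 3 = 12
  Term 3 contributes 7 + 3 · 3 = 16
  Term 4 contributes -2 + 4 · 3 = 10
p(3) = ⊕ of these = min[6, 13, 12, 16, 10] = 6.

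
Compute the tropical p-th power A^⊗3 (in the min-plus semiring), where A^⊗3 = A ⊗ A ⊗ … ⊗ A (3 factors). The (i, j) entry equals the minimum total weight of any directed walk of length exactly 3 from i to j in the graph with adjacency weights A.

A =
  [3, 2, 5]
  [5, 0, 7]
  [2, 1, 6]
A^⊗3 =
  [7, 2, 9]
  [5, 0, 7]
  [6, 1, 8]

Each entry (A^⊗3)_ij equals the minimum over all length-3 walks i = v_0 → v_1 → … → v_3 = j of Σ_t A[v_t][v_{t+1}]. For example, for (i, j) = (0, 2) we minimise over 9 possible intermediate vertex sequences; the minimum is 9, attained along the walk 0 → 1 → 1 → 2.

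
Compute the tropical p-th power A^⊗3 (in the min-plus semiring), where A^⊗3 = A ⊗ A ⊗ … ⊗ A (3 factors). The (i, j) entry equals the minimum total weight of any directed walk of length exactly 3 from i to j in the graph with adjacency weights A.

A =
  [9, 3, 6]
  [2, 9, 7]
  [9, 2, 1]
A^⊗3 =
  [10, 8, 8]
  [7, 10, 9]
  [5, 4, 3]

Each entry (A^⊗3)_ij equals the minimum over all length-3 walks i = v_0 → v_1 → … → v_3 = j of Σ_t A[v_t][v_{t+1}]. For example, for (i, j) = (0, 2) we minimise over 9 possible intermediate vertex sequences; the minimum is 8, attained along the walk 0 → 2 → 2 → 2.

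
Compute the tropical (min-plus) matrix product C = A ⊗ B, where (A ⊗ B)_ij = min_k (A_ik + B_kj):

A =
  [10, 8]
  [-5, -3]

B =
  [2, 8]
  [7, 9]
A ⊗ B =
  [12, 17]
  [-3, 3]

Apply the min-plus product entry-by-entry:
  C[0][0] = min over k of (A[0][0] + B[0][0] = 10 + 2 = 12, A[0][1] + B[1][0] = 8 + 7 = 15) = 12 (attained at k = 0)
  C[0][1] = min over k of (A[0][0] + B[0][1] = 10 + 8 = 18, A[0][1] + B[1][1] = 8 + 9 = 17) = 17 (attained at k = 1)
  C[1][0] = min over k of (A[1][0] + B[0][0] = -5 + 2 = -3, A[1][1] + B[1][0] = -3 + 7 = 4) = -3 (attained at k = 0)
  C[1][1] = min over k of (A[1][0] + B[0][1] = -5 + 8 = 3, A[1][1] + B[1][1] = -3 + 9 = 6) = 3 (attained at k = 0)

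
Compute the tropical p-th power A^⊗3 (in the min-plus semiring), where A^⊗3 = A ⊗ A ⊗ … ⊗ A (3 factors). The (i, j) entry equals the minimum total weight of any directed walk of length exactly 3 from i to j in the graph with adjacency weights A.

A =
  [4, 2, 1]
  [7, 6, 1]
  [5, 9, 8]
A^⊗3 =
  [8, 8, 7]
  [10, 8, 7]
  [11, 11, 8]

Each entry (A^⊗3)_ij equals the minimum over all length-3 walks i = v_0 → v_1 → … → v_3 = j of Σ_t A[v_t][v_{t+1}]. For example, for (i, j) = (0, 2) we minimise over 9 possible intermediate vertex sequences; the minimum is 7, attained along the walk 0 → 0 → 1 → 2.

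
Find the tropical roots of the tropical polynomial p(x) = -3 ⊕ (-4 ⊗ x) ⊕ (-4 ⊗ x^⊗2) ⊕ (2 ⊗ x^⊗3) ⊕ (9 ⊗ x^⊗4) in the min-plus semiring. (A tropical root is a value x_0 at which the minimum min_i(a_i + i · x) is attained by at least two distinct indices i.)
Roots: {-7, -6, 0, 1}

Each tropical root is a break point of the lower envelope of the lines y = a_i + i · x (there are 5 lines, with slopes 0, 1, ..., 4). Only the lines that attain the minimum somewhere contribute to roots; other lines are dominated. Here the surviving (envelope) indices are i = 4, i = 3, i = 2, i = 1, i = 0.
Intersections between consecutive envelope lines give the roots: for adjacent envelope indices i < j the intersection is x = (a_i − a_j) / (j − i). Reading off the sorted break points: {-7, -6, 0, 1}.
Verification: at each break x_0, at least two indices attain the minimum of min_i(a_i + i · x_0).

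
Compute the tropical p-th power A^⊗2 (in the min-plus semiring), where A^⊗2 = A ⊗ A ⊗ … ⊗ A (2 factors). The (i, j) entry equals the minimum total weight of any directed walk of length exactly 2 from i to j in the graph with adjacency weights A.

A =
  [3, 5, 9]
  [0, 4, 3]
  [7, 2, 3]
A^⊗2 =
  [5, 8, 8]
  [3, 5, 6]
  [2, 5, 5]

Each entry (A^⊗2)_ij equals the minimum over all length-2 walks i = v_0 → v_1 → … → v_2 = j of Σ_t A[v_t][v_{t+1}]. For example, for (i, j) = (0, 2) we minimise over 3 possible intermediate vertex sequences; the minimum is 8, attained along the walk 0 → 1 → 2.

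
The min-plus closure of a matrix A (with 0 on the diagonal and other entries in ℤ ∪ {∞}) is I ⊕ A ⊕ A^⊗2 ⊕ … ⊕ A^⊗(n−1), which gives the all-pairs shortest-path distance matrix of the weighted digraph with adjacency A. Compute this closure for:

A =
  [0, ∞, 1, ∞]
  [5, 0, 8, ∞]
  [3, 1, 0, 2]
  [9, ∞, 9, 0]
Closure =
  [0, 2, 1, 3]
  [5, 0, 6, 8]
  [3, 1, 0, 2]
  [9, 10, 9, 0]

This is the Floyd-Warshall all-pairs shortest-path computation. For each intermediate vertex k = 0, 1, …, 3, update dist[i][j] ← min(dist[i][j], dist[i][k] + dist[k][j]). The final matrix gives, for each (i, j), the minimum total weight of any directed path from i to j (possibly empty when i = j).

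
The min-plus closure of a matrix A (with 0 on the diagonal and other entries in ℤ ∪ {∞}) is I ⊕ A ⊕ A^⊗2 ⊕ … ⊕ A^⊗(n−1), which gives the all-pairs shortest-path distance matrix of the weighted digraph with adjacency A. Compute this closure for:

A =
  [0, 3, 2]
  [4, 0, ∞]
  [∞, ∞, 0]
Closure =
  [0, 3, 2]
  [4, 0, 6]
  [∞, ∞, 0]

This is the Floyd-Warshall all-pairs shortest-path computation. For each intermediate vertex k = 0, 1, …, 2, update dist[i][j] ← min(dist[i][j], dist[i][k] + dist[k][j]). The final matrix gives, for each (i, j), the minimum total weight of any directed path from i to j (possibly empty when i = j).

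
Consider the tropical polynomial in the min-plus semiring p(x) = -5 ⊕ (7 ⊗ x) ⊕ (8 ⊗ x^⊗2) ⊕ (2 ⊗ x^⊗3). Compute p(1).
p(1) = -5

A tropical monomial a ⊗ x^⊗i evaluates to a + i · x. Evaluating each term at x = 1:
  Term 0 contributes -5 + 0 · 1 = -5
  Term 1 contributes 7 + 1 · 1 = 8
  Term 2 contributes 8 + 2 · 1 = 10
  Term 3 contributes 2 + 3 · 1 = 5
p(1) = ⊕ of these = min[-5, 8, 10, 5] = -5.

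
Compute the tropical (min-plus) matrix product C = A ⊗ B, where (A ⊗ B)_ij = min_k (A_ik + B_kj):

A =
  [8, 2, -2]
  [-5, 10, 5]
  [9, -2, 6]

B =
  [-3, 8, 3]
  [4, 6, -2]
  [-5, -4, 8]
A ⊗ B =
  [-7, -6, 0]
  [-8, 1, -2]
  [1, 2, -4]

Apply the min-plus product entry-by-entry:
  C[0][0] = min over k of (A[0][0] + B[0][0] = 8 + -3 = 5, A[0][1] + B[1][0] = 2 + 4 = 6, A[0][2] + B[2][0] = -2 + -5 = -7) = -7 (attained at k = 2)
  C[0][1] = min over k of (A[0][0] + B[0][1] = 8 + 8 = 16, A[0][1] + B[1][1] = 2 + 6 = 8, A[0][2] + B[2][1] = -2 + -4 = -6) = -6 (attained at k = 2)
  C[0][2] = min over k of (A[0][0] + B[0][2] = 8 + 3 = 11, A[0][1] + B[1][2] = 2 + -2 = 0, A[0][2] + B[2][2] = -2 + 8 = 6) = 0 (attained at k = 1)
  C[1][0] = min over k of (A[1][0] + B[0][0] = -5 + -3 = -8, A[1][1] + B[1][0] = 10 + 4 = 14, A[1][2] + B[2][0] = 5 + -5 = 0) = -8 (attained at k = 0)
  C[1][1] = min over k of (A[1][0] + B[0][1] = -5 + 8 = 3, A[1][1] + B[1][1] = 10 + 6 = 16, A[1][2] + B[2][1] = 5 + -4 = 1) = 1 (attained at k = 2)
  C[1][2] = min over k of (A[1][0] + B[0][2] = -5 + 3 = -2, A[1][1] + B[1][2] = 10 + -2 = 8, A[1][2] + B[2][2] = 5 + 8 = 13) = -2 (attained at k = 0)
  C[2][0] = min over k of (A[2][0] + B[0][0] = 9 + -3 = 6, A[2][1] + B[1][0] = -2 + 4 = 2, A[2][2] + B[2][0] = 6 + -5 = 1) = 1 (attained at k = 2)
  C[2][1] = min over k of (A[2][0] + B[0][1] = 9 + 8 = 17, A[2][1] + B[1][1] = -2 + 6 = 4, A[2][2] + B[2][1] = 6 + -4 = 2) = 2 (attained at k = 2)
  C[2][2] = min over k of (A[2][0] + B[0][2] = 9 + 3 = 12, A[2][1] + B[1][2] = -2 + -2 = -4, A[2][2] + B[2][2] = 6 + 8 = 14) = -4 (attained at k = 1)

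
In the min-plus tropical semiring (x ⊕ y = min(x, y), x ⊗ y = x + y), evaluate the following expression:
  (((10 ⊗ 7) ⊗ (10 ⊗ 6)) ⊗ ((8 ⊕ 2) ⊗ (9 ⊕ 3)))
(((10 ⊗ 7) ⊗ (10 ⊗ 6)) ⊗ ((8 ⊕ 2) ⊗ (9 ⊕ 3))) = 38

Expand innermost to outermost. Recall ⊕ takes the minimum of its arguments and ⊗ takes their sum. Working out the expression (((10 ⊗ 7) ⊗ (10 ⊗ 6)) ⊗ ((8 ⊕ 2) ⊗ (9 ⊕ 3))) gives 38.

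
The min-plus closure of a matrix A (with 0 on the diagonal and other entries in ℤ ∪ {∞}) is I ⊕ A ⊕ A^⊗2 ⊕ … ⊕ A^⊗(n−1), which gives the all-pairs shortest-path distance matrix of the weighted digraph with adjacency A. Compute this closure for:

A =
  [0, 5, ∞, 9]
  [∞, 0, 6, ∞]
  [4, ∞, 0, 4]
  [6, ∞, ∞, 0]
Closure =
  [0, 5, 11, 9]
  [10, 0, 6, 10]
  [4, 9, 0, 4]
  [6, 11, 17, 0]

This is the Floyd-Warshall all-pairs shortest-path computation. For each intermediate vertex k = 0, 1, …, 3, update dist[i][j] ← min(dist[i][j], dist[i][k] + dist[k][j]). The final matrix gives, for each (i, j), the minimum total weight of any directed path from i to j (possibly empty when i = j).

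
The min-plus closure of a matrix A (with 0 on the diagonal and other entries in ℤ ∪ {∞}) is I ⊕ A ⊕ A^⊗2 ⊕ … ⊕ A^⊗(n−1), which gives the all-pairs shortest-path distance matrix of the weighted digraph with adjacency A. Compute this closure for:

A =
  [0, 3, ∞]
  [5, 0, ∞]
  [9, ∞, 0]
Closure =
  [0, 3, ∞]
  [5, 0, ∞]
  [9, 12, 0]

This is the Floyd-Warshall all-pairs shortest-path computation. For each intermediate vertex k = 0, 1, …, 2, update dist[i][j] ← min(dist[i][j], dist[i][k] + dist[k][j]). The final matrix gives, for each (i, j), the minimum total weight of any directed path from i to j (possibly empty when i = j).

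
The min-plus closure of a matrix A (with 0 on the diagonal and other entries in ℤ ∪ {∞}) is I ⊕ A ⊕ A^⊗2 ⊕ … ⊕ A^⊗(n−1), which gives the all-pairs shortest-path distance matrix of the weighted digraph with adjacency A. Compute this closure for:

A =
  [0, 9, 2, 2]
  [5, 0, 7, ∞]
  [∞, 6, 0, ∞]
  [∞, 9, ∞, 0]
Closure =
  [0, 8, 2, 2]
  [5, 0, 7, 7]
  [11, 6, 0, 13]
  [14, 9, 16, 0]

This is the Floyd-Warshall all-pairs shortest-path computation. For each intermediate vertex k = 0, 1, …, 3, update dist[i][j] ← min(dist[i][j], dist[i][k] + dist[k][j]). The final matrix gives, for each (i, j), the minimum total weight of any directed path from i to j (possibly empty when i = j).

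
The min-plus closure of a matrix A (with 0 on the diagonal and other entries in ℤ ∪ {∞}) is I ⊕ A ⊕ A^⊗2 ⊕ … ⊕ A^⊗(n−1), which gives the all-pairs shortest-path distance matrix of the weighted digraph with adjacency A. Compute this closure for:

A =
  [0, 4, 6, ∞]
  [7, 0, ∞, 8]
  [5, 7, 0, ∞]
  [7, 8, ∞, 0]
Closure =
  [0, 4, 6, 12]
  [7, 0, 13, 8]
  [5, 7, 0, 15]
  [7, 8, 13, 0]

This is the Floyd-Warshall all-pairs shortest-path computation. For each intermediate vertex k = 0, 1, …, 3, update dist[i][j] ← min(dist[i][j], dist[i][k] + dist[k][j]). The final matrix gives, for each (i, j), the minimum total weight of any directed path from i to j (possibly empty when i = j).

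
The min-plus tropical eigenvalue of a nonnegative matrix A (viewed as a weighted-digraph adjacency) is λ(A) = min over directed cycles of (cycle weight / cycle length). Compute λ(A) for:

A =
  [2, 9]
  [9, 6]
λ(A) = 2

Enumerate directed cycles and compute their means (weight / length). Sample:
  cycle 0 → 0: weight = 2, length = 1, mean = 2/1 ≈ 2.000
  cycle 1 → 1: weight = 6, length = 1, mean = 6/1 ≈ 6.000
  cycle 0 → 1 → 0: weight = 18, length = 2, mean = 18/2 ≈ 9.000
  cycle 1 → 0 → 1: weight = 18, length = 2, mean = 18/2 ≈ 9.000
Minimum mean = 2.000, attained e.g. along the cycle 0 → 0 with weight 2 and length 1. So λ(A) = 2/1 = 2.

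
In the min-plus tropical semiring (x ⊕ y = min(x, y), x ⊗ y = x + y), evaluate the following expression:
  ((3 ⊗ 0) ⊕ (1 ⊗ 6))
((3 ⊗ 0) ⊕ (1 ⊗ 6)) = 3

Expand innermost to outermost. Recall ⊕ takes the minimum of its arguments and ⊗ takes their sum. Working out the expression ((3 ⊗ 0) ⊕ (1 ⊗ 6)) gives 3.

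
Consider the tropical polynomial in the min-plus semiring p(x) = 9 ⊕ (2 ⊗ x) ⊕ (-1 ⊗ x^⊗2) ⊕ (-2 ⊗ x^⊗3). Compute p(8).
p(8) = 9

A tropical monomial a ⊗ x^⊗i evaluates to a + i · x. Evaluating each term at x = 8:
  Term 0 contributes 9 + 0 · 8 = 9
  Term 1 contributes 2 + 1 · 8 = 10
  Term 2 contributes -1 + 2 · 8 = 15
  Term 3 contributes -2 + 3 · 8 = 22
p(8) = ⊕ of these = min[9, 10, 15, 22] = 9.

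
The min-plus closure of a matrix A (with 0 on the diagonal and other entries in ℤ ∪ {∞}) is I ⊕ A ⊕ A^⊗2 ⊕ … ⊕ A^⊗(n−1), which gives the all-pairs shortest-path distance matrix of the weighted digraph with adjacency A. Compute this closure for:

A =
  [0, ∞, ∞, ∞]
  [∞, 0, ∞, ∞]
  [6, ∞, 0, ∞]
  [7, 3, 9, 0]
Closure =
  [0, ∞, ∞, ∞]
  [∞, 0, ∞, ∞]
  [6, ∞, 0, ∞]
  [7, 3, 9, 0]

This is the Floyd-Warshall all-pairs shortest-path computation. For each intermediate vertex k = 0, 1, …, 3, update dist[i][j] ← min(dist[i][j], dist[i][k] + dist[k][j]). The final matrix gives, for each (i, j), the minimum total weight of any directed path from i to j (possibly empty when i = j).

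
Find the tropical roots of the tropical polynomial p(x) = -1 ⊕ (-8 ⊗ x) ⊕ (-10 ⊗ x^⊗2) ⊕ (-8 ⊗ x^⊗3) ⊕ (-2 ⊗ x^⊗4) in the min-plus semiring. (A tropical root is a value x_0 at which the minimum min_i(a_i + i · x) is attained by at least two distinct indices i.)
Roots: {-6, -2, 2, 7}

Each tropical root is a break point of the lower envelope of the lines y = a_i + i · x (there are 5 lines, with slopes 0, 1, ..., 4). Only the lines that attain the minimum somewhere contribute to roots; other lines are dominated. Here the surviving (envelope) indices are i = 4, i = 3, i = 2, i = 1, i = 0.
Intersections between consecutive envelope lines give the roots: for adjacent envelope indices i < j the intersection is x = (a_i − a_j) / (j − i). Reading off the sorted break points: {-6, -2, 2, 7}.
Verification: at each break x_0, at least two indices attain the minimum of min_i(a_i + i · x_0).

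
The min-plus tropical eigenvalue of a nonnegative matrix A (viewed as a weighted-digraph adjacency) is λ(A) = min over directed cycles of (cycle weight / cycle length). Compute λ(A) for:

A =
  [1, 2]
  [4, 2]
λ(A) = 1

Enumerate directed cycles and compute their means (weight / length). Sample:
  cycle 0 → 0: weight = 1, length = 1, mean = 1/1 ≈ 1.000
  cycle 1 → 1: weight = 2, length = 1, mean = 2/1 ≈ 2.000
  cycle 0 → 1 → 0: weight = 6, length = 2, mean = 6/2 ≈ 3.000
  cycle 1 → 0 → 1: weight = 6, length = 2, mean = 6/2 ≈ 3.000
Minimum mean = 1.000, attained e.g. along the cycle 0 → 0 with weight 1 and length 1. So λ(A) = 1/1 = 1.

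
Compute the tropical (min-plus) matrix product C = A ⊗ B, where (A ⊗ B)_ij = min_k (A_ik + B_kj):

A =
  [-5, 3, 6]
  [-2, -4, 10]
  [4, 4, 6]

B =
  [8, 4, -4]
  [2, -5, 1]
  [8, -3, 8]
A ⊗ B =
  [3, -2, -9]
  [-2, -9, -6]
  [6, -1, 0]

Apply the min-plus product entry-by-entry:
  C[0][0] = min over k of (A[0][0] + B[0][0] = -5 + 8 = 3, A[0][1] + B[1][0] = 3 + 2 = 5, A[0][2] + B[2][0] = 6 + 8 = 14) = 3 (attained at k = 0)
  C[0][1] = min over k of (A[0][0] + B[0][1] = -5 + 4 = -1, A[0][1] + B[1][1] = 3 + -5 = -2, A[0][2] + B[2][1] = 6 + -3 = 3) = -2 (attained at k = 1)
  C[0][2] = min over k of (A[0][0] + B[0][2] = -5 + -4 = -9, A[0][1] + B[1][2] = 3 + 1 = 4, A[0][2] + B[2][2] = 6 + 8 = 14) = -9 (attained at k = 0)
  C[1][0] = min over k of (A[1][0] + B[0][0] = -2 + 8 = 6, A[1][1] + B[1][0] = -4 + 2 = -2, A[1][2] + B[2][0] = 10 + 8 = 18) = -2 (attained at k = 1)
  C[1][1] = min over k of (A[1][0] + B[0][1] = -2 + 4 = 2, A[1][1] + B[1][1] = -4 + -5 = -9, A[1][2] + B[2][1] = 10 + -3 = 7) = -9 (attained at k = 1)
  C[1][2] = min over k of (A[1][0] + B[0][2] = -2 + -4 = -6, A[1][1] + B[1][2] = -4 + 1 = -3, A[1][2] + B[2][2] = 10 + 8 = 18) = -6 (attained at k = 0)
  C[2][0] = min over k of (A[2][0] + B[0][0] = 4 + 8 = 12, A[2][1] + B[1][0] = 4 + 2 = 6, A[2][2] + B[2][0] = 6 + 8 = 14) = 6 (attained at k = 1)
  C[2][1] = min over k of (A[2][0] + B[0][1] = 4 + 4 = 8, A[2][1] + B[1][1] = 4 + -5 = -1, A[2][2] + B[2][1] = 6 + -3 = 3) = -1 (attained at k = 1)
  C[2][2] = min over k of (A[2][0] + B[0][2] = 4 + -4 = 0, A[2][1] + B[1][2] = 4 + 1 = 5, A[2][2] + B[2][2] = 6 + 8 = 14) = 0 (attained at k = 0)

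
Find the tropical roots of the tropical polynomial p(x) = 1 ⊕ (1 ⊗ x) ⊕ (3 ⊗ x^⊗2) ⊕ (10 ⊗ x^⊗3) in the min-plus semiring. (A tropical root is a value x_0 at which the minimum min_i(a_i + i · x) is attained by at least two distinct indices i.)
Roots: {-7, -2, 0}

Each tropical root is a break point of the lower envelope of the lines y = a_i + i · x (there are 4 lines, with slopes 0, 1, ..., 3). Only the lines that attain the minimum somewhere contribute to roots; other lines are dominated. Here the surviving (envelope) indices are i = 3, i = 2, i = 1, i = 0.
Intersections between consecutive envelope lines give the roots: for adjacent envelope indices i < j the intersection is x = (a_i − a_j) / (j − i). Reading off the sorted break points: {-7, -2, 0}.
Verification: at each break x_0, at least two indices attain the minimum of min_i(a_i + i · x_0).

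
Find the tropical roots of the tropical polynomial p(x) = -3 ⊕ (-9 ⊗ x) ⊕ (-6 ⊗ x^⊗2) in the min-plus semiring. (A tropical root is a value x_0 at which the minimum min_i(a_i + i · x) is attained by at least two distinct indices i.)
Roots: {-3, 6}

Each tropical root is a break point of the lower envelope of the lines y = a_i + i · x (there are 3 lines, with slopes 0, 1, ..., 2). Only the lines that attain the minimum somewhere contribute to roots; other lines are dominated. Here the surviving (envelope) indices are i = 2, i = 1, i = 0.
Intersections between consecutive envelope lines give the roots: for adjacent envelope indices i < j the intersection is x = (a_i − a_j) / (j − i). Reading off the sorted break points: {-3, 6}.
Verification: at each break x_0, at least two indices attain the minimum of min_i(a_i + i · x_0).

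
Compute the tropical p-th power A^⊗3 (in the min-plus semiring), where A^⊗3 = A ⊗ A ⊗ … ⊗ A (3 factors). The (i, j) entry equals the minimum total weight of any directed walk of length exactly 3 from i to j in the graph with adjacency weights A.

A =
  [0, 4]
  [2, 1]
A^⊗3 =
  [0, 4]
  [2, 3]

Each entry (A^⊗3)_ij equals the minimum over all length-3 walks i = v_0 → v_1 → … → v_3 = j of Σ_t A[v_t][v_{t+1}]. For example, for (i, j) = (0, 1) we minimise over 4 possible intermediate vertex sequences; the minimum is 4, attained along the walk 0 → 0 → 0 → 1.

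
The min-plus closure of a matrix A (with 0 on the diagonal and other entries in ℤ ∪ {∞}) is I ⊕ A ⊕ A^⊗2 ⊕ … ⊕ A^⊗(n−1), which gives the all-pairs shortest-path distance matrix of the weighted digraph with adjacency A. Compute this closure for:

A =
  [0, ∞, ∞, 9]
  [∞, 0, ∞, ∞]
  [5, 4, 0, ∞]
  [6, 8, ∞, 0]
Closure =
  [0, 17, ∞, 9]
  [∞, 0, ∞, ∞]
  [5, 4, 0, 14]
  [6, 8, ∞, 0]

This is the Floyd-Warshall all-pairs shortest-path computation. For each intermediate vertex k = 0, 1, …, 3, update dist[i][j] ← min(dist[i][j], dist[i][k] + dist[k][j]). The final matrix gives, for each (i, j), the minimum total weight of any directed path from i to j (possibly empty when i = j).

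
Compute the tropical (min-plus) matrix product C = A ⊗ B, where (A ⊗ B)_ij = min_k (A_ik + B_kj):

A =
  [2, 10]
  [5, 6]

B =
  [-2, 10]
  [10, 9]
A ⊗ B =
  [0, 12]
  [3, 15]

Apply the min-plus product entry-by-entry:
  C[0][0] = min over k of (A[0][0] + B[0][0] = 2 + -2 = 0, A[0][1] + B[1][0] = 10 + 10 = 20) = 0 (attained at k = 0)
  C[0][1] = min over k of (A[0][0] + B[0][1] = 2 + 10 = 12, A[0][1] + B[1][1] = 10 + 9 = 19) = 12 (attained at k = 0)
  C[1][0] = min over k of (A[1][0] + B[0][0] = 5 + -2 = 3, A[1][1] + B[1][0] = 6 + 10 = 16) = 3 (attained at k = 0)
  C[1][1] = min over k of (A[1][0] + B[0][1] = 5 + 10 = 15, A[1][1] + B[1][1] = 6 + 9 = 15) = 15 (attained at k = 0)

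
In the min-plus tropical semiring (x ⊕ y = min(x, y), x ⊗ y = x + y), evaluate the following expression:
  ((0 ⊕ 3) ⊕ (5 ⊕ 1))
((0 ⊕ 3) ⊕ (5 ⊕ 1)) = 0

Expand innermost to outermost. Recall ⊕ takes the minimum of its arguments and ⊗ takes their sum. Working out the expression ((0 ⊕ 3) ⊕ (5 ⊕ 1)) gives 0.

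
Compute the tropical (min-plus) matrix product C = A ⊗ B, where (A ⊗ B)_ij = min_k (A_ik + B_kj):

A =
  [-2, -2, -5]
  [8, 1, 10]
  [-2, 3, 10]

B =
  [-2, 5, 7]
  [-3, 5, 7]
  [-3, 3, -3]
A ⊗ B =
  [-8, -2, -8]
  [-2, 6, 7]
  [-4, 3, 5]

Apply the min-plus product entry-by-entry:
  C[0][0] = min over k of (A[0][0] + B[0][0] = -2 + -2 = -4, A[0][1] + B[1][0] = -2 + -3 = -5, A[0][2] + B[2][0] = -5 + -3 = -8) = -8 (attained at k = 2)
  C[0][1] = min over k of (A[0][0] + B[0][1] = -2 + 5 = 3, A[0][1] + B[1][1] = -2 + 5 = 3, A[0][2] + B[2][1] = -5 + 3 = -2) = -2 (attained at k = 2)
  C[0][2] = min over k of (A[0][0] + B[0][2] = -2 + 7 = 5, A[0][1] + B[1][2] = -2 + 7 = 5, A[0][2] + B[2][2] = -5 + -3 = -8) = -8 (attained at k = 2)
  C[1][0] = min over k of (A[1][0] + B[0][0] = 8 + -2 = 6, A[1][1] + B[1][0] = 1 + -3 = -2, A[1][2] + B[2][0] = 10 + -3 = 7) = -2 (attained at k = 1)
  C[1][1] = min over k of (A[1][0] + B[0][1] = 8 + 5 = 13, A[1][1] + B[1][1] = 1 + 5 = 6, A[1][2] + B[2][1] = 10 + 3 = 13) = 6 (attained at k = 1)
  C[1][2] = min over k of (A[1][0] + B[0][2] = 8 + 7 = 15, A[1][1] + B[1][2] = 1 + 7 = 8, A[1][2] + B[2][2] = 10 + -3 = 7) = 7 (attained at k = 2)
  C[2][0] = min over k of (A[2][0] + B[0][0] = -2 + -2 = -4, A[2][1] + B[1][0] = 3 + -3 = 0, A[2][2] + B[2][0] = 10 + -3 = 7) = -4 (attained at k = 0)
  C[2][1] = min over k of (A[2][0] + B[0][1] = -2 + 5 = 3, A[2][1] + B[1][1] = 3 + 5 = 8, A[2][2] + B[2][1] = 10 + 3 = 13) = 3 (attained at k = 0)
  C[2][2] = min over k of (A[2][0] + B[0][2] = -2 + 7 = 5, A[2][1] + B[1][2] = 3 + 7 = 10, A[2][2] + B[2][2] = 10 + -3 = 7) = 5 (attained at k = 0)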